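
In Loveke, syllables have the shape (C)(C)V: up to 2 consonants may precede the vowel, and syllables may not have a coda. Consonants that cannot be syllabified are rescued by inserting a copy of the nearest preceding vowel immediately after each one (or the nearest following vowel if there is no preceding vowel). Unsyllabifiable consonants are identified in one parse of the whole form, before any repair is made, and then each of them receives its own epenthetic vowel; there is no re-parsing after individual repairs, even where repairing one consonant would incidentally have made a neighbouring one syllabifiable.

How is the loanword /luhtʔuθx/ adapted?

luhutʔuθuxu

Under (C)(C)V, the unsyllabifiable consonants are /h/, /θ/, /x/ (no codas are permitted; onsets may contain at most 2 consonants).
Each unlicensed consonant becomes the onset of a new syllable: /h/ → /hu/, /θ/ → /θu/, /x/ → /xu/.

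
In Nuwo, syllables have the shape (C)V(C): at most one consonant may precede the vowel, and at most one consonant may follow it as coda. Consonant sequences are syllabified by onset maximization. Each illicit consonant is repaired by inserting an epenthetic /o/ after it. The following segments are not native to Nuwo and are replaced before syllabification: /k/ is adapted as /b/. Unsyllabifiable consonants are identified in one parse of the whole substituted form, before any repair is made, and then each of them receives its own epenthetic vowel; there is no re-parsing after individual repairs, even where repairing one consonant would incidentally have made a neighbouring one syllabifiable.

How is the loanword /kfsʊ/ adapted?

bofosʊ

Substitution: /k/ → /b/, giving /bfsʊ/.
The consonants /b/, /f/ cannot be parsed into a legal (C)V(C) syllable (at most one coda consonant is licensed; onsets are limited to one consonant).
Each unlicensed consonant becomes the onset of a new syllable: /b/ → /bo/, /f/ → /fo/.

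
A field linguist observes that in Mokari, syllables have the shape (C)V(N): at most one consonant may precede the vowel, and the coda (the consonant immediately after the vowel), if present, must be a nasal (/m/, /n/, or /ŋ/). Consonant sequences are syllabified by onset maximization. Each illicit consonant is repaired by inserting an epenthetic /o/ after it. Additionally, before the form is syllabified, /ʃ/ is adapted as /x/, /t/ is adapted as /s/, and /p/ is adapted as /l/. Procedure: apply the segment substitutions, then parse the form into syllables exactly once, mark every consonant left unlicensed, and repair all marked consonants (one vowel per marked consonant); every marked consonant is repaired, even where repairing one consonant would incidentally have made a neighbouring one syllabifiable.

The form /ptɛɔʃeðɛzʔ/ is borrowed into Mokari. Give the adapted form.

Substitution: /p/ → /l/, /t/ → /s/, /ʃ/ → /x/, giving /lsɛɔxeðɛzʔ/.
Syllabifying with onset maximization leaves /l/, /z/, /ʔ/ stranded (only a nasal (/m/, /n/, or /ŋ/) is licensed in coda position; onsets are limited to one consonant).
Epenthesis after each stranded consonant: /l/ → /lo/, /z/ → /zo/, /ʔ/ → /ʔo/.

losɛɔxeðɛzoʔo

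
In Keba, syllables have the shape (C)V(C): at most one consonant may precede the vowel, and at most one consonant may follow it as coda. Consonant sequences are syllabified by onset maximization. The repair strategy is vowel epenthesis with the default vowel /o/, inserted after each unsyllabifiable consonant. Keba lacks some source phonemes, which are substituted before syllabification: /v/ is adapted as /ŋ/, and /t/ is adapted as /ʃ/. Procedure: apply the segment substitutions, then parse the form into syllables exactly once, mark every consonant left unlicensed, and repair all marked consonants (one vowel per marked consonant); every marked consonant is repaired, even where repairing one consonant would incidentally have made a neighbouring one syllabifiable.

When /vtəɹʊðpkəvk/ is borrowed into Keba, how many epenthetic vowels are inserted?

After substitution the input is /ŋʃəɹʊðpkəŋk/.
The unsyllabifiable consonants are /ŋ/, /p/, /k/; each receives one epenthetic vowel.

3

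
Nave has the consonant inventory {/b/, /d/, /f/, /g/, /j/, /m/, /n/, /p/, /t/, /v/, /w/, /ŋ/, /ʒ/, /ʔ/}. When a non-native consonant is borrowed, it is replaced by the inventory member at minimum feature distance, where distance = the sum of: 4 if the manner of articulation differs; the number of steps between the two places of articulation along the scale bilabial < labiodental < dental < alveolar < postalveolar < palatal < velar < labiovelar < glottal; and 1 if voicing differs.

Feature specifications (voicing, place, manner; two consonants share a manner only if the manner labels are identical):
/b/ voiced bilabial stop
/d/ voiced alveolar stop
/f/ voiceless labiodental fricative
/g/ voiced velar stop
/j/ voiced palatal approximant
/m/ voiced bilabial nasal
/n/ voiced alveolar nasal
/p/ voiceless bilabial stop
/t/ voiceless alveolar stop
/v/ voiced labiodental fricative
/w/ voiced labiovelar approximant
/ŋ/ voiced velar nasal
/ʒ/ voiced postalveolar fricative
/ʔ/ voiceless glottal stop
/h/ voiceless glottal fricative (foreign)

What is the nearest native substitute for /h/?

ʔ

/ʔ/ is closest: manner differs (fricative→stop, +4), place distance 0 (glottal→glottal), same voicing; total 4. Next closest is /ʒ/ at distance 5.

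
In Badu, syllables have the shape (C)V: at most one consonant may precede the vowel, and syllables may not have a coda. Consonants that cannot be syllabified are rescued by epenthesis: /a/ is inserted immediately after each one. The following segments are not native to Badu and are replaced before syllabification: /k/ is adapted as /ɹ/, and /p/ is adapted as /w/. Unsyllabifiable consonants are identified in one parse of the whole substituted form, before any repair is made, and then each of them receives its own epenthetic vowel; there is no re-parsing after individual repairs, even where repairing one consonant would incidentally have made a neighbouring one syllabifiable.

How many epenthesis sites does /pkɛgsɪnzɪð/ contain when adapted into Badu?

After substitution the input is /wɹɛgsɪnzɪð/.
The unsyllabifiable consonants are /w/, /g/, /n/, /ð/; each receives one epenthetic vowel.

4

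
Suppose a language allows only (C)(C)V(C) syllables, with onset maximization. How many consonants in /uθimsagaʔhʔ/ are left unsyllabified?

2

Syllabifying with onset maximization leaves /h/, /ʔ/ stranded (at most one coda consonant is licensed; onsets may contain at most 2 consonants).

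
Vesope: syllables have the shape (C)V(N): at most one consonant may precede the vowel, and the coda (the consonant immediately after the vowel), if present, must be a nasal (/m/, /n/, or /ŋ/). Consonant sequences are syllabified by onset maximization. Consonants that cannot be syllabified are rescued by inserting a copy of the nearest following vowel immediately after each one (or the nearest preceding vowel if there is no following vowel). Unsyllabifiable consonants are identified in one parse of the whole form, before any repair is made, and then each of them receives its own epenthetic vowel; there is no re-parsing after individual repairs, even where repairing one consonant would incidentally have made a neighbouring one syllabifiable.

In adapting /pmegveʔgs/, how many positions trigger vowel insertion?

5

The unsyllabifiable consonants are /p/, /g/, /ʔ/, /g/, /s/; each receives one epenthetic vowel.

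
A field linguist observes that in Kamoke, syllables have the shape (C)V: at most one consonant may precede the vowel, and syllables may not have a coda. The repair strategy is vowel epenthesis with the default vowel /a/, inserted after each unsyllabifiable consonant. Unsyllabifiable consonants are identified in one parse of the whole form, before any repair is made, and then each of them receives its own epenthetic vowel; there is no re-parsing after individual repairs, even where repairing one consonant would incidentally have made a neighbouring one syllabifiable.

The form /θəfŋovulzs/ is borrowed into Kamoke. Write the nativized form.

The consonants /f/, /l/, /z/, /s/ cannot be parsed into a legal (C)V syllable (no codas are permitted; onsets are limited to one consonant).
Inserting the epenthetic vowel yields /f/ → /fa/, /l/ → /la/, /z/ → /za/, /s/ → /sa/.

θəfaŋovulazasa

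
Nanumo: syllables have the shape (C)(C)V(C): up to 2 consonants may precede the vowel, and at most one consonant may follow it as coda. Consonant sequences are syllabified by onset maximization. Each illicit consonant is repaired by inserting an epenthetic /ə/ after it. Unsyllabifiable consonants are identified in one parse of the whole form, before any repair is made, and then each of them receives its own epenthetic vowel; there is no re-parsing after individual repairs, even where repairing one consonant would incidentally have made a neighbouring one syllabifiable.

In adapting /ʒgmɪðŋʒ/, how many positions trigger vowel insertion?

3

The unsyllabifiable consonants are /ʒ/, /ŋ/, /ʒ/; each receives one epenthetic vowel.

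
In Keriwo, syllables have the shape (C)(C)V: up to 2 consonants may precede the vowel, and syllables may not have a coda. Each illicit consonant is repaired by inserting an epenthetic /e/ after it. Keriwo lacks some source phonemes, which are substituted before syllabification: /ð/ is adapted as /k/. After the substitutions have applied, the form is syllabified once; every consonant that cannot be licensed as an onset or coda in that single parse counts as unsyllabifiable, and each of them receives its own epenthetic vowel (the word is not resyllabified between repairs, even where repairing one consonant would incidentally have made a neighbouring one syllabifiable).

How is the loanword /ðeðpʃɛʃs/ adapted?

Substitution: /ð/ → /k/, giving /kekpʃɛʃs/.
The consonants /k/, /ʃ/, /s/ cannot be parsed into a legal (C)(C)V syllable (no codas are permitted; onsets may contain at most 2 consonants).
Inserting the epenthetic vowel yields /k/ → /ke/, /ʃ/ → /ʃe/, /s/ → /se/.

kekepʃɛʃese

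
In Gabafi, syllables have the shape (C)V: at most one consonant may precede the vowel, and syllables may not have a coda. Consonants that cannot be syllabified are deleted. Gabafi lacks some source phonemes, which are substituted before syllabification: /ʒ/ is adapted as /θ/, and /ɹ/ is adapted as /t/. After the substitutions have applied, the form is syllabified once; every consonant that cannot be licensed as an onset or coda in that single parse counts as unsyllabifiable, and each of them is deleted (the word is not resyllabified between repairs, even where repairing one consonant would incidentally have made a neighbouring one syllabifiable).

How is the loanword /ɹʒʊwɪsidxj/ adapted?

Substitution: /ɹ/ → /t/, /ʒ/ → /θ/, giving /tθʊwɪsidxj/.
The consonants /t/, /d/, /x/, /j/ cannot be parsed into a legal (C)V syllable (no codas are permitted; onsets are limited to one consonant).
Each unlicensed consonant is deleted: /t/, /d/, /x/, /j/.

θʊwɪsi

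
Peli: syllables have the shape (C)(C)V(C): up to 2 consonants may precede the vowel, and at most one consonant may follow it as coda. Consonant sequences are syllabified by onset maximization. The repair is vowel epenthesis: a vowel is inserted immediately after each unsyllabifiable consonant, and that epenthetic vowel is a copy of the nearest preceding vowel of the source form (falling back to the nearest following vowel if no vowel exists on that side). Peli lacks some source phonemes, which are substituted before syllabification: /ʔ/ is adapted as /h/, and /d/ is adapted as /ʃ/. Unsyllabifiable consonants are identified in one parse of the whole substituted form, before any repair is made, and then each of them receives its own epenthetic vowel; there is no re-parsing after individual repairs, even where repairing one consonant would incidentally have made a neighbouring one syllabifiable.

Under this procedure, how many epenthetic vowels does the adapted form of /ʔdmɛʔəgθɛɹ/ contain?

1

After substitution the input is /hʃmɛhəgθɛɹ/.
The unsyllabifiable consonants are /h/; each receives one epenthetic vowel.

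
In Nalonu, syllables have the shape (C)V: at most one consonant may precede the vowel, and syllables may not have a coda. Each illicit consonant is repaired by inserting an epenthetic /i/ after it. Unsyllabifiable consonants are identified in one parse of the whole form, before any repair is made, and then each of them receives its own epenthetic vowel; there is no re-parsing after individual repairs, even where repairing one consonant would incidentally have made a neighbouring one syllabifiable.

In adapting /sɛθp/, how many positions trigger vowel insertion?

2

The unsyllabifiable consonants are /θ/, /p/; each receives one epenthetic vowel.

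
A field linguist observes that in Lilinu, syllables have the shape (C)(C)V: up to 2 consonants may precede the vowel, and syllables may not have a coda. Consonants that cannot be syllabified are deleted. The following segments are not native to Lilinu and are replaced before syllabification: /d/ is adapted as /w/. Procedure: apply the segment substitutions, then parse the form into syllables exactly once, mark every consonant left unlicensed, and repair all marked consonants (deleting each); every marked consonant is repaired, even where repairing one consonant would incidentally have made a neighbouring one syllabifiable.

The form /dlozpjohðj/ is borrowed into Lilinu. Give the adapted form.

wlopjo

Substitution: /d/ → /w/, giving /wlozpjohðj/.
Under (C)(C)V, the unsyllabifiable consonants are /z/, /h/, /ð/, /j/ (no codas are permitted; onsets may contain at most 2 consonants).
Deleting the stranded consonants removes /z/, /h/, /ð/, /j/.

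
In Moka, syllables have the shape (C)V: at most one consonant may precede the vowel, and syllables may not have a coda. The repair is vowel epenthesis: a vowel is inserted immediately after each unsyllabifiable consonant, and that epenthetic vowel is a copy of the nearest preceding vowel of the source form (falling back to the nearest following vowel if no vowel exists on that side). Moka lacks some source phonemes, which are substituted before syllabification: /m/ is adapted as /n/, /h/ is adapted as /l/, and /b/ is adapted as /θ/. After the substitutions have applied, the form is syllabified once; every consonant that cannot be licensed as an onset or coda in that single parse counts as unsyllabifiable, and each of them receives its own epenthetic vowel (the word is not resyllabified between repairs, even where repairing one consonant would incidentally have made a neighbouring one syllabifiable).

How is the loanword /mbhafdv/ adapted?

naθalafadava

Substitution: /m/ → /n/, /b/ → /θ/, /h/ → /l/, giving /nθlafdv/.
Under (C)V, the unsyllabifiable consonants are /n/, /θ/, /f/, /d/, /v/ (no codas are permitted; onsets are limited to one consonant).
Inserting the epenthetic vowel yields /n/ → /na/, /θ/ → /θa/, /f/ → /fa/, /d/ → /da/, /v/ → /va/.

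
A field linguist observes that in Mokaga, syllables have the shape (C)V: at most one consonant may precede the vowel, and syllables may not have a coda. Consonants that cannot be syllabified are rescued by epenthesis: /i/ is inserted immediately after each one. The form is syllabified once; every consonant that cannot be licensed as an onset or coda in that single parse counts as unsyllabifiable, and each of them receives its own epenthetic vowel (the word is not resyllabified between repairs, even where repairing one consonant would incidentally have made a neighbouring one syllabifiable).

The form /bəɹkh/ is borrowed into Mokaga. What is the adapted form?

bəɹikihi

Syllabifying with onset maximization leaves /ɹ/, /k/, /h/ stranded (no codas are permitted; onsets are limited to one consonant).
Epenthesis after each stranded consonant: /ɹ/ → /ɹi/, /k/ → /ki/, /h/ → /hi/.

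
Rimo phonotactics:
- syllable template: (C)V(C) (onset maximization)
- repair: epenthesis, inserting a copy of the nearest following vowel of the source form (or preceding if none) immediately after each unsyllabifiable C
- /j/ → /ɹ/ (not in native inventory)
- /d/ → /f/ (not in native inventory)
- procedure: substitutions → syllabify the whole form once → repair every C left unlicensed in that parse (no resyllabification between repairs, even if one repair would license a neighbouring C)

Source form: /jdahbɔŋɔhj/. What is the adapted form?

ɹafahbɔŋɔhɹɔ

Substitution: /j/ → /ɹ/, /d/ → /f/, giving /ɹfahbɔŋɔhɹ/.
Syllabifying with onset maximization leaves /ɹ/, /ɹ/ stranded (at most one coda consonant is licensed; onsets are limited to one consonant).
Each unlicensed consonant becomes the onset of a new syllable: /ɹ/ → /ɹa/, /ɹ/ → /ɹɔ/.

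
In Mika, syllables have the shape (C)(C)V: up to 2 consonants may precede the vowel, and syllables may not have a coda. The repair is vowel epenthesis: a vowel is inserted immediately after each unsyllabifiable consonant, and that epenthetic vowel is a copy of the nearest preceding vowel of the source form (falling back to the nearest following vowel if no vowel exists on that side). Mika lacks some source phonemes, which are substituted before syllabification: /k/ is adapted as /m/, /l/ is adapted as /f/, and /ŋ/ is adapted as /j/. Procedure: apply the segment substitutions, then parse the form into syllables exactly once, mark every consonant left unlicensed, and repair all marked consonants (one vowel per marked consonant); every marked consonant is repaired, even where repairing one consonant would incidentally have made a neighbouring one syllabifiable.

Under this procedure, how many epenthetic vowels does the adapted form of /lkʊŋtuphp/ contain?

After substitution the input is /fmʊjtuphp/.
The unsyllabifiable consonants are /p/, /h/, /p/; each receives one epenthetic vowel.

3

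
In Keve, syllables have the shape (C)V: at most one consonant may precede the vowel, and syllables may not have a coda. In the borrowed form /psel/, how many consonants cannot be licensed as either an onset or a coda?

The consonants /p/, /l/ cannot be parsed into a legal (C)V syllable (no codas are permitted; onsets are limited to one consonant).

2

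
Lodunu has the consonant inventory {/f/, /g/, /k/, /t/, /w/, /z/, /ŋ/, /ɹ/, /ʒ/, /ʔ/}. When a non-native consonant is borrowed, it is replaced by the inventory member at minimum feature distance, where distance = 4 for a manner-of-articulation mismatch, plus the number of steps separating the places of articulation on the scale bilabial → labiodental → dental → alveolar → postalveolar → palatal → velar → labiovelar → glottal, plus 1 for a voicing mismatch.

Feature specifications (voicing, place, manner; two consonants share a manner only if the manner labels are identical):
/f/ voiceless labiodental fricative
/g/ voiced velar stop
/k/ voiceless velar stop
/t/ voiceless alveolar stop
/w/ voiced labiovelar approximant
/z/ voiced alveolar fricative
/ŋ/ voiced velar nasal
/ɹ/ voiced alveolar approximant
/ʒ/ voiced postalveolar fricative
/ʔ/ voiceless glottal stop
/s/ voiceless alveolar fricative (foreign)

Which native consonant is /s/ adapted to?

/z/ is closest: same manner (fricative), place distance 0 (alveolar→alveolar), voicing differs (+1); total 1. Next closest is /f/ at distance 2.

z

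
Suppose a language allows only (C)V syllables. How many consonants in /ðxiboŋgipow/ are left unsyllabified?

The consonants /ð/, /ŋ/, /w/ cannot be parsed into a legal (C)V syllable (no codas are permitted; onsets are limited to one consonant).

3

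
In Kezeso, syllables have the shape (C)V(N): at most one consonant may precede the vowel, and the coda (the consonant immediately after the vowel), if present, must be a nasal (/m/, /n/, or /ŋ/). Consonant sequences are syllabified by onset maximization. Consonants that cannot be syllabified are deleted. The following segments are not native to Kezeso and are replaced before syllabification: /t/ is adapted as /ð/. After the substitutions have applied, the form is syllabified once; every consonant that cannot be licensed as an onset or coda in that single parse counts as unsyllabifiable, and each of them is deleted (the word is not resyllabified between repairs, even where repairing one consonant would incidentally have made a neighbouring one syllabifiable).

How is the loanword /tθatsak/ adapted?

θasa

Substitution: /t/ → /ð/, giving /ðθaðsak/.
The consonants /ð/, /ð/, /k/ cannot be parsed into a legal (C)V(N) syllable (only a nasal (/m/, /n/, or /ŋ/) is licensed in coda position; onsets are limited to one consonant).
Deleting the stranded consonants removes /ð/, /ð/, /k/.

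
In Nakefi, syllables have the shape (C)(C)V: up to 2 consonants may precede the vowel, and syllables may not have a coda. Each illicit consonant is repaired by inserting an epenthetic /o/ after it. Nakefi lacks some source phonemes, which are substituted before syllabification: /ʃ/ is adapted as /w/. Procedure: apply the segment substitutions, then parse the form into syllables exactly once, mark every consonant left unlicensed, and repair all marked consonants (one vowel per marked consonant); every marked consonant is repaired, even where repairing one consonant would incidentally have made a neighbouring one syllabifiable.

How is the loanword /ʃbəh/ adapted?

Substitution: /ʃ/ → /w/, giving /wbəh/.
Under (C)(C)V, the unsyllabifiable consonants are /h/ (no codas are permitted; onsets may contain at most 2 consonants).
Each unlicensed consonant becomes the onset of a new syllable: /h/ → /ho/.

wbəho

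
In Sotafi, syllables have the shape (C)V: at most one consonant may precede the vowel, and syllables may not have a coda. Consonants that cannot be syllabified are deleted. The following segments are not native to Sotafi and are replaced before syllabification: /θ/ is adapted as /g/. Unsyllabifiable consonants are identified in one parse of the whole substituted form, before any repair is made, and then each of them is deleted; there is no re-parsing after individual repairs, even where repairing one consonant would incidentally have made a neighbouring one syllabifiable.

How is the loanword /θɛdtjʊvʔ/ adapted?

Substitution: /θ/ → /g/, giving /gɛdtjʊvʔ/.
Syllabifying with onset maximization leaves /d/, /t/, /v/, /ʔ/ stranded (no codas are permitted; onsets are limited to one consonant).
Deletion applies to /d/, /t/, /v/, /ʔ/.

gɛjʊ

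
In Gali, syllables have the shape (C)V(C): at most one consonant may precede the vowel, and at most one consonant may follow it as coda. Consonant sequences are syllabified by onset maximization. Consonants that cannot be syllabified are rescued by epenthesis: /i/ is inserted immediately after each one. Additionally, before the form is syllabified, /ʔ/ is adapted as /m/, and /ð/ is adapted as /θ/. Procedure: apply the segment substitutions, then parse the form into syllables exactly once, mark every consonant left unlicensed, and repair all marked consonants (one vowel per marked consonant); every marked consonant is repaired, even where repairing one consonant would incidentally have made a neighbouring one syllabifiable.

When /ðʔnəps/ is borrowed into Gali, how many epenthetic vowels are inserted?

After substitution the input is /θmnəps/.
The unsyllabifiable consonants are /θ/, /m/, /s/; each receives one epenthetic vowel.

3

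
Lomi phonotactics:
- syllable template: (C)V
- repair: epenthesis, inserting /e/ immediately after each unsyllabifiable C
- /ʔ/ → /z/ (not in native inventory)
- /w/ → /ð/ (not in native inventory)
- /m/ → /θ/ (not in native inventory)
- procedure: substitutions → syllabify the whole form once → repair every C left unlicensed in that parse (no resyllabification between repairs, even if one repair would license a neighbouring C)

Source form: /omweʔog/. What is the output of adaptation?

oθeðezoge

Substitution: /m/ → /θ/, /w/ → /ð/, /ʔ/ → /z/, giving /oθðezog/.
The consonants /θ/, /g/ cannot be parsed into a legal (C)V syllable (no codas are permitted; onsets are limited to one consonant).
Epenthesis after each stranded consonant: /θ/ → /θe/, /g/ → /ge/.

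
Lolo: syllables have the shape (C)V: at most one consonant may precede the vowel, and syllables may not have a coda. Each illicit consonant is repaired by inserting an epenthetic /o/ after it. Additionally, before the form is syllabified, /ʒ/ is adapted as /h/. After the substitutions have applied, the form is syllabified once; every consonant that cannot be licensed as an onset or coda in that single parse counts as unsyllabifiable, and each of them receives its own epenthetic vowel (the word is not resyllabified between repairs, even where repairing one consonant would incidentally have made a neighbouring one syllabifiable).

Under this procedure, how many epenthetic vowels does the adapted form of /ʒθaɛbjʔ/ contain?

4

After substitution the input is /hθaɛbjʔ/.
The unsyllabifiable consonants are /h/, /b/, /j/, /ʔ/; each receives one epenthetic vowel.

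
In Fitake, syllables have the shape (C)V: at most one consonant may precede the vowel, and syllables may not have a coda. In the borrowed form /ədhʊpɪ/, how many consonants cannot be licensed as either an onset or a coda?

Under (C)V, the unsyllabifiable consonants are /d/ (no codas are permitted; onsets are limited to one consonant).

1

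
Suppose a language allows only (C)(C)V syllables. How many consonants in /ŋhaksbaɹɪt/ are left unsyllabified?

2

The consonants /k/, /t/ cannot be parsed into a legal (C)(C)V syllable (no codas are permitted; onsets may contain at most 2 consonants).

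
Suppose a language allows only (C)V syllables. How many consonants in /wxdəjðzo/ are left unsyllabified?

4

Syllabifying with onset maximization leaves /w/, /x/, /j/, /ð/ stranded (no codas are permitted; onsets are limited to one consonant).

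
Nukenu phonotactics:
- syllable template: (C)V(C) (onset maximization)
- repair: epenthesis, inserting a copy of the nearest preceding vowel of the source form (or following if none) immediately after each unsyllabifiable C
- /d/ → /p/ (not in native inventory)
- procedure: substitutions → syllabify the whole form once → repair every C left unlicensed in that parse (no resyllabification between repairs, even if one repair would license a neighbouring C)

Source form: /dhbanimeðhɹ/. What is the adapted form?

Substitution: /d/ → /p/, giving /phbanimeðhɹ/.
Syllabifying with onset maximization leaves /p/, /h/, /h/, /ɹ/ stranded (at most one coda consonant is licensed; onsets are limited to one consonant).
Inserting the epenthetic vowel yields /p/ → /pa/, /h/ → /ha/, /h/ → /he/, /ɹ/ → /ɹe/.

pahabanimeðheɹe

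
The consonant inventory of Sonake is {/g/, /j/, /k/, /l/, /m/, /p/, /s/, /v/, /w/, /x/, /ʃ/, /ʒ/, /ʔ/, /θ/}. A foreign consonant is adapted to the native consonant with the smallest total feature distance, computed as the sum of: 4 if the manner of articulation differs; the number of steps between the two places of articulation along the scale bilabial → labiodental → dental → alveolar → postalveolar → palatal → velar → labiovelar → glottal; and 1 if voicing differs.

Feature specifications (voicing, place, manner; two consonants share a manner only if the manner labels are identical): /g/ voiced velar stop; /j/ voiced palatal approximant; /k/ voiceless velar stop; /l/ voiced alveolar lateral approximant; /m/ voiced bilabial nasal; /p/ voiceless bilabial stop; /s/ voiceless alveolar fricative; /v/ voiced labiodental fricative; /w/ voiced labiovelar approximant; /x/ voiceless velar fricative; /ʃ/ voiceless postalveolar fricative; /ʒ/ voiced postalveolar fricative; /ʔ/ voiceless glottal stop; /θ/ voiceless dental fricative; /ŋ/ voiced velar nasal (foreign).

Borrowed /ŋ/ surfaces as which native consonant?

/g/ is closest: manner differs (nasal→stop, +4), place distance 0 (velar→velar), same voicing; total 4. Next closest is /j/ at distance 5.

g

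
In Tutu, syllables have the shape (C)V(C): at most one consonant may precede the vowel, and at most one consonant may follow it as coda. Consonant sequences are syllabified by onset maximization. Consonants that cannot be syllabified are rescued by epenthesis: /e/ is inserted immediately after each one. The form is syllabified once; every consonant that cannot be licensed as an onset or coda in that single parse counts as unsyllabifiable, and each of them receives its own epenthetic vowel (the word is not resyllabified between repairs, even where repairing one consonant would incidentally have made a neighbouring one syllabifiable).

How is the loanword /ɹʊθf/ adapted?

The consonants /f/ cannot be parsed into a legal (C)V(C) syllable (at most one coda consonant is licensed; onsets are limited to one consonant).
Inserting the epenthetic vowel yields /f/ → /fe/.

ɹʊθfe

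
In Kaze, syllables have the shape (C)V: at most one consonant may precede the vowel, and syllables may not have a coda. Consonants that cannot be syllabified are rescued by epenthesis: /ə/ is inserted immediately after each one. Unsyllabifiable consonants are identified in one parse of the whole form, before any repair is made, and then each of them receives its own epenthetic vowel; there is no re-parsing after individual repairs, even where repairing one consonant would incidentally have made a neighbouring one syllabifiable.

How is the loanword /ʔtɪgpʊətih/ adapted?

ʔətɪgəpʊətihə

The consonants /ʔ/, /g/, /h/ cannot be parsed into a legal (C)V syllable (no codas are permitted; onsets are limited to one consonant).
Epenthesis after each stranded consonant: /ʔ/ → /ʔə/, /g/ → /gə/, /h/ → /hə/.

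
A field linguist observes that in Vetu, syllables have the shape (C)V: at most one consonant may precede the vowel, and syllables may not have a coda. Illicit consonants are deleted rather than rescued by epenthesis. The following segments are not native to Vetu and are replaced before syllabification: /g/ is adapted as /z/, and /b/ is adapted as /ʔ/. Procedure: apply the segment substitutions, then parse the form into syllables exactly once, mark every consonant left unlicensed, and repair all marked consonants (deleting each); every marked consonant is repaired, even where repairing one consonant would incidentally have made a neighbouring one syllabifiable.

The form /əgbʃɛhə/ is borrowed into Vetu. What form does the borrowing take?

Substitution: /g/ → /z/, /b/ → /ʔ/, giving /əzʔʃɛhə/.
The consonants /z/, /ʔ/ cannot be parsed into a legal (C)V syllable (no codas are permitted; onsets are limited to one consonant).
Deleting the stranded consonants removes /z/, /ʔ/.

əʃɛhə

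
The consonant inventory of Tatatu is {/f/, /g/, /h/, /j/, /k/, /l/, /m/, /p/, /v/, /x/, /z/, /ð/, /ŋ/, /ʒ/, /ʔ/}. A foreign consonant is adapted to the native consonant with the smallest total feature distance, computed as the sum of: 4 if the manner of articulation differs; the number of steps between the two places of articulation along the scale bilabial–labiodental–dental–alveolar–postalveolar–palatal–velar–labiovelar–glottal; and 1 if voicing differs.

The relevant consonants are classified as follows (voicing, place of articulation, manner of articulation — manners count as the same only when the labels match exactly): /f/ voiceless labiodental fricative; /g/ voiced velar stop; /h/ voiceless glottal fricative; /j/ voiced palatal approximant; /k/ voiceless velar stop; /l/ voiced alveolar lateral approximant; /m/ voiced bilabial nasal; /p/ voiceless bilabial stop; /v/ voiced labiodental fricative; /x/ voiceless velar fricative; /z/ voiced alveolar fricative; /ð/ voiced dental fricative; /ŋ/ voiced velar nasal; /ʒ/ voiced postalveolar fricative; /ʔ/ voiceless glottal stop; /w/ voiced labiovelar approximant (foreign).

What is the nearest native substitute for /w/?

j

/j/ is closest: same manner (approximant), place distance 2 (labiovelar→palatal), same voicing; total 2. Next closest is /g/ at distance 5.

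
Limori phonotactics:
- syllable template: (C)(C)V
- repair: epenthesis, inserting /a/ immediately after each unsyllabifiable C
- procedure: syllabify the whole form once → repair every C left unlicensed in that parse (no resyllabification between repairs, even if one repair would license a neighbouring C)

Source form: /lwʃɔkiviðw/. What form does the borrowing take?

Under (C)(C)V, the unsyllabifiable consonants are /l/, /ð/, /w/ (no codas are permitted; onsets may contain at most 2 consonants).
Each unlicensed consonant becomes the onset of a new syllable: /l/ → /la/, /ð/ → /ða/, /w/ → /wa/.

lawʃɔkiviðawa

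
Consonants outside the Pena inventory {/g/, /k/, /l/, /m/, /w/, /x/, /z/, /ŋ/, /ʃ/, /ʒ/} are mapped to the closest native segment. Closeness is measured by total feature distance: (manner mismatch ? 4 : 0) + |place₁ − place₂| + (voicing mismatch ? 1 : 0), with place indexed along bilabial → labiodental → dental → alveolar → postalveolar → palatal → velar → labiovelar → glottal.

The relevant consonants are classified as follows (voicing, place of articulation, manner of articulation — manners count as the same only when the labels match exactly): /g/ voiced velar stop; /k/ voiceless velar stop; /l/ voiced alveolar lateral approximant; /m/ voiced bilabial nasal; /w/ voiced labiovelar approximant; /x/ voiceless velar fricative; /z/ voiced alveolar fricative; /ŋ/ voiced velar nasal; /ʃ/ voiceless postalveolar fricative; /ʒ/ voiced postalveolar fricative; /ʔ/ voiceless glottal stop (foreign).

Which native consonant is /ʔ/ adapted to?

k

/k/ is closest: same manner (stop), place distance 2 (glottal→velar), same voicing; total 2. Next closest is /g/ at distance 3.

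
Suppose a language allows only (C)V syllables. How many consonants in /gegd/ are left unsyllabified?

The consonants /g/, /d/ cannot be parsed into a legal (C)V syllable (no codas are permitted; onsets are limited to one consonant).

2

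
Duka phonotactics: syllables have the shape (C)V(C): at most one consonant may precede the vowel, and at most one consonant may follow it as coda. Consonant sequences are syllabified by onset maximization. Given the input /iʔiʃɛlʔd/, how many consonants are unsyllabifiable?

Under (C)V(C), the unsyllabifiable consonants are /ʔ/, /d/ (at most one coda consonant is licensed; onsets are limited to one consonant).

2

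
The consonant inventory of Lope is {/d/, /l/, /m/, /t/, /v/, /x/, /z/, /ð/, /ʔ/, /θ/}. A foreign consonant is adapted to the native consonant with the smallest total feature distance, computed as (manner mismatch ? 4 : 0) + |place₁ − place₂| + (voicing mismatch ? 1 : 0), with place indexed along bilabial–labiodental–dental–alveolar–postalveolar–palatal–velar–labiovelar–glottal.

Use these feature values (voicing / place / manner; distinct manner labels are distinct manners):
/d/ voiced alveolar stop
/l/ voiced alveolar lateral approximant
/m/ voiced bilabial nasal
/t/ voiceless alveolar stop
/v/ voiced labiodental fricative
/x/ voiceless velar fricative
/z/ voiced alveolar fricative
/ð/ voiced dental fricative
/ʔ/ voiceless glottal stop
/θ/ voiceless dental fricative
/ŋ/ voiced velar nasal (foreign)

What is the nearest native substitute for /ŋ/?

x

/x/ is closest: manner differs (nasal→fricative, +4), place distance 0 (velar→velar), voicing differs (+1); total 5. Next closest is /m/ at distance 6.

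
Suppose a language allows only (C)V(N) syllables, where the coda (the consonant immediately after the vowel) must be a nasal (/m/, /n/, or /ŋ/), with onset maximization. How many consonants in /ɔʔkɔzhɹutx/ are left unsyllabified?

The consonants /ʔ/, /z/, /h/, /t/, /x/ cannot be parsed into a legal (C)V(N) syllable (only a nasal (/m/, /n/, or /ŋ/) is licensed in coda position; onsets are limited to one consonant).

5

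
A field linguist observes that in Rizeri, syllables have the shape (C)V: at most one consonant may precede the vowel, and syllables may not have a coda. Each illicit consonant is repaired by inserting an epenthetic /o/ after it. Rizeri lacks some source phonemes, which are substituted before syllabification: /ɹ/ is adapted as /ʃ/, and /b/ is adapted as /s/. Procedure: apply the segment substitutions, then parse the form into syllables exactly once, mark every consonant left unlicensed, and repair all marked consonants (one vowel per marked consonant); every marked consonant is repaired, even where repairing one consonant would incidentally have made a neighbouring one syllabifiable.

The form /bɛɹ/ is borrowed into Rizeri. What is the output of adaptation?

Substitution: /b/ → /s/, /ɹ/ → /ʃ/, giving /sɛʃ/.
The consonants /ʃ/ cannot be parsed into a legal (C)V syllable (no codas are permitted; onsets are limited to one consonant).
Each unlicensed consonant becomes the onset of a new syllable: /ʃ/ → /ʃo/.

sɛʃo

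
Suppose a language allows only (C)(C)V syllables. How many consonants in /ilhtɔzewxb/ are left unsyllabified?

Under (C)(C)V, the unsyllabifiable consonants are /l/, /w/, /x/, /b/ (no codas are permitted; onsets may contain at most 2 consonants).

4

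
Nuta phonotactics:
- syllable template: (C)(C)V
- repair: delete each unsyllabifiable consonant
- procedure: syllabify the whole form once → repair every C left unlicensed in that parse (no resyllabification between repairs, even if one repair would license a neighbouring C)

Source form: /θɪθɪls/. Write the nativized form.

θɪθɪ

The consonants /l/, /s/ cannot be parsed into a legal (C)(C)V syllable (no codas are permitted; onsets may contain at most 2 consonants).
Deletion applies to /l/, /s/.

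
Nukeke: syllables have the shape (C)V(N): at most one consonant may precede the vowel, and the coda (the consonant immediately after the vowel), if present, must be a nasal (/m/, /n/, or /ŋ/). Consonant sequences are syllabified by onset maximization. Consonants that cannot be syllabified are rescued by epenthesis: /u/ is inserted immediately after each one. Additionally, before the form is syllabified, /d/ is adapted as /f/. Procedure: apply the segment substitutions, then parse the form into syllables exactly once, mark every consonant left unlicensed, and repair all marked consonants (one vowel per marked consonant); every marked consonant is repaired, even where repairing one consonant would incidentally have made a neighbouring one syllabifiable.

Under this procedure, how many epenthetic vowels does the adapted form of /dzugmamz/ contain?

After substitution the input is /fzugmamz/.
The unsyllabifiable consonants are /f/, /g/, /z/; each receives one epenthetic vowel.

3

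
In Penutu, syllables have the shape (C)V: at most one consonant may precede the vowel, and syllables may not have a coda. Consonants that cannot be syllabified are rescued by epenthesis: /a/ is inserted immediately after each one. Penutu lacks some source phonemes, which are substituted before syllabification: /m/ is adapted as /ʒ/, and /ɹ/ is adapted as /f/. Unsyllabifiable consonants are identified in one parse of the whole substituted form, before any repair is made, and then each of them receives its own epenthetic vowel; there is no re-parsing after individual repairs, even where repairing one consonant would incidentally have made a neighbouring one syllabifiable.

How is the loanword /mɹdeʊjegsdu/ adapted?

ʒafadeʊjegasadu

Substitution: /m/ → /ʒ/, /ɹ/ → /f/, giving /ʒfdeʊjegsdu/.
The consonants /ʒ/, /f/, /g/, /s/ cannot be parsed into a legal (C)V syllable (no codas are permitted; onsets are limited to one consonant).
Each unlicensed consonant becomes the onset of a new syllable: /ʒ/ → /ʒa/, /f/ → /fa/, /g/ → /ga/, /s/ → /sa/.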